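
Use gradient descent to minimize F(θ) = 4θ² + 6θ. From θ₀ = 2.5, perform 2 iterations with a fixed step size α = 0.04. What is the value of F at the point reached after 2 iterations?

6.78363136

F′(θ) = 8θ + 6
Step 1: F′(2.5) = 26; θ₁ = 2.5 − 0.04·26 = 1.46
Step 2: F′(1.46) = 17.68; θ₂ = 1.46 − 0.04·17.68 = 0.7528
F(0.7528) = 6.78363136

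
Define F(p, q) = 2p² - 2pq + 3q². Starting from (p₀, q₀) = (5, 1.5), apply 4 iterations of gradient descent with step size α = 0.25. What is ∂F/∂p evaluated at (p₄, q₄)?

∇F = (4p - 2q, -2p + 6q)
Step 1: at (5, 1.5), ∇F = (17, -1) → (5, 1.5) − 0.25·(17, -1) = (0.75, 1.75)
Step 2: at (0.75, 1.75), ∇F = (-0.5, 9) → (0.75, 1.75) − 0.25·(-0.5, 9) = (0.875, -0.5)
Step 3: at (0.875, -0.5), ∇F = (4.5, -4.75) → (0.875, -0.5) − 0.25·(4.5, -4.75) = (-0.25, 0.6875)
Step 4: at (-0.25, 0.6875), ∇F = (-2.375, 4.625) → (-0.25, 0.6875) − 0.25·(-2.375, 4.625) = (0.34375, -0.46875)
∂F/∂p at (0.34375, -0.46875) = 2.3125

2.3125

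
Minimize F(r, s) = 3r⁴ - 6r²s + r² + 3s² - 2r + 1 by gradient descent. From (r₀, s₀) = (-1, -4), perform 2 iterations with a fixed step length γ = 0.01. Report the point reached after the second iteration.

(-0.16736128, -3.470224)

∇F = (12r³ - 12rs + 2r - 2, -6r² + 6s)
Step 1: at (-1, -4), ∇F = (-64, -30) → (-1, -4) − 0.01·(-64, -30) = (-0.36, -3.7)
Step 2: at (-0.36, -3.7), ∇F = (-19.263872, -22.9776) → (-0.36, -3.7) − 0.01·(-19.263872, -22.9776) = (-0.16736128, -3.470224)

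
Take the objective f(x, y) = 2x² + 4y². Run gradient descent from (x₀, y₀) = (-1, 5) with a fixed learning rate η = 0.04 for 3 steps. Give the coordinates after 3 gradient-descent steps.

(-0.592704, 1.57216)

∇f = (4x, 8y)
(x₁, y₁) = (-1, 5) − 0.04·(-4, 40) = (-0.84, 3.4)
(x₂, y₂) = (-0.84, 3.4) − 0.04·(-3.36, 27.2) = (-0.7056, 2.312)
(x₃, y₃) = (-0.7056, 2.312) − 0.04·(-2.8224, 18.496) = (-0.592704, 1.57216)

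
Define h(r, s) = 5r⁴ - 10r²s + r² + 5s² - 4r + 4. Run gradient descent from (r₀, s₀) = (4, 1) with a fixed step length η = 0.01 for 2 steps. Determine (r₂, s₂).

(92.0844928, 8.71416)

∇h = (20r³ - 20rs + 2r - 4, -10r² + 10s)
(r₁, s₁) = (4, 1) − 0.01·(1204, -150) = (-8.04, 2.5)
(r₂, s₂) = (-8.04, 2.5) − 0.01·(-10012.44928, -621.416) = (92.0844928, 8.71416)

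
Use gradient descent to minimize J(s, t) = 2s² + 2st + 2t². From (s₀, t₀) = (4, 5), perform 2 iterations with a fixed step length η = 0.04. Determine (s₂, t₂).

(2.176, 3.0224)

∇J = (4s + 2t, 2s + 4t)
(s₁, t₁) = (4, 5) − 0.04·(26, 28) = (2.96, 3.88)
(s₂, t₂) = (2.96, 3.88) − 0.04·(19.6, 21.44) = (2.176, 3.0224)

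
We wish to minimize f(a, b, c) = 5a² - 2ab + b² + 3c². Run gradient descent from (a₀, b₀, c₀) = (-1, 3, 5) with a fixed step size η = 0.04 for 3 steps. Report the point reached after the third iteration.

(0.193984, 2.241728, 2.19488)

∇f = (10a - 2b, -2a + 2b, 6c)
Step 1: at (-1, 3, 5), ∇f = (-16, 8, 30) → (-1, 3, 5) − 0.04·(-16, 8, 30) = (-0.36, 2.68, 3.8)
Step 2: at (-0.36, 2.68, 3.8), ∇f = (-8.96, 6.08, 22.8) → (-0.36, 2.68, 3.8) − 0.04·(-8.96, 6.08, 22.8) = (-0.0016, 2.4368, 2.888)
Step 3: at (-0.0016, 2.4368, 2.888), ∇f = (-4.8896, 4.8768, 17.328) → (-0.0016, 2.4368, 2.888) − 0.04·(-4.8896, 4.8768, 17.328) = (0.193984, 2.241728, 2.19488)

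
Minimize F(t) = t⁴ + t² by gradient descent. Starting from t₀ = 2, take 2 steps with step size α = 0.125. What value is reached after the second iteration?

5.9375

F′(t) = 4t³ + 2t
Step 1: F′(2) = 36; t₁ = 2 − 0.125·36 = -2.5
Step 2: F′(-2.5) = -67.5; t₂ = -2.5 − 0.125·(-67.5) = 5.9375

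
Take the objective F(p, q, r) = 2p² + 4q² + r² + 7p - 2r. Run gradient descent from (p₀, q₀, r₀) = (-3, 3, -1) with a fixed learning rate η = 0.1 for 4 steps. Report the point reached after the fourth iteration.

(-1.912, 0.0048, 0.1808)

∇F = (4p + 7, 8q, 2r - 2)
(p₁, q₁, r₁) = (-3, 3, -1) − 0.1·(-5, 24, -4) = (-2.5, 0.6, -0.6)
(p₂, q₂, r₂) = (-2.5, 0.6, -0.6) − 0.1·(-3, 4.8, -3.2) = (-2.2, 0.12, -0.28)
(p₃, q₃, r₃) = (-2.2, 0.12, -0.28) − 0.1·(-1.8, 0.96, -2.56) = (-2.02, 0.024, -0.024)
(p₄, q₄, r₄) = (-2.02, 0.024, -0.024) − 0.1·(-1.08, 0.192, -2.048) = (-1.912, 0.0048, 0.1808)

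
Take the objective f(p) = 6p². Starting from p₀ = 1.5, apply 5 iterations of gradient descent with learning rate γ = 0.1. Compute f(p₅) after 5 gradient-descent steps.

0.0000013824

f′(p) = 12p
Step 1: f′(1.5) = 18; p₁ = 1.5 − 0.1·18 = -0.3
Step 2: f′(-0.3) = -3.6; p₂ = -0.3 − 0.1·(-3.6) = 0.06
Step 3: f′(0.06) = 0.72; p₃ = 0.06 − 0.1·0.72 = -0.012
Step 4: f′(-0.012) = -0.144; p₄ = -0.012 − 0.1·(-0.144) = 0.0024
Step 5: f′(0.0024) = 0.0288; p₅ = 0.0024 − 0.1·0.0288 = -0.00048
f(-0.00048) = 0.0000013824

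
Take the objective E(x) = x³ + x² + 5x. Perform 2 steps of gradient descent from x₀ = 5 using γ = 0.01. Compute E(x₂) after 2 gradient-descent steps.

E′(x) = 3x² + 2x + 5
x₁ = 5 − 0.01·90 = 4.1
x₂ = 4.1 − 0.01·63.63 = 3.4637
E(3.4637) = 70.870480602853

70.870480602853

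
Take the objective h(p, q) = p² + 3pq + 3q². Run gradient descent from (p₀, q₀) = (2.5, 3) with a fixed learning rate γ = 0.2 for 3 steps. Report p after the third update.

∇h = (2p + 3q, 3p + 6q)
(p₁, q₁) = (2.5, 3) − 0.2·(14, 25.5) = (-0.3, -2.1)
(p₂, q₂) = (-0.3, -2.1) − 0.2·(-6.9, -13.5) = (1.08, 0.6)
(p₃, q₃) = (1.08, 0.6) − 0.2·(3.96, 6.84) = (0.288, -0.768)
p = 0.288

0.288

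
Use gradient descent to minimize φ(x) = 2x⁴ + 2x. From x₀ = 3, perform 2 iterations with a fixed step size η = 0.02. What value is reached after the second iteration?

φ′(x) = 8x³ + 2
x₁ = 3 − 0.02·218 = -1.36
x₂ = -1.36 − 0.02·(-18.123648) = -0.99752704

-0.99752704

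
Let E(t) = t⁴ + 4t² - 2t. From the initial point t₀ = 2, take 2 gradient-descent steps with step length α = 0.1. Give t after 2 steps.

E′(t) = 4t³ + 8t - 2
t₁ = 2 − 0.1·46 = -2.6
t₂ = -2.6 − 0.1·(-93.104) = 6.7104

6.7104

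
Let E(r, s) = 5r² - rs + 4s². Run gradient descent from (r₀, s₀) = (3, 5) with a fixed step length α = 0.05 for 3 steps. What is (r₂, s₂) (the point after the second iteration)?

∇E = (10r - s, -r + 8s)
(r₁, s₁) = (3, 5) − 0.05·(25, 37) = (1.75, 3.15)
(r₂, s₂) = (1.75, 3.15) − 0.05·(14.35, 23.45) = (1.0325, 1.9775)

(1.0325, 1.9775)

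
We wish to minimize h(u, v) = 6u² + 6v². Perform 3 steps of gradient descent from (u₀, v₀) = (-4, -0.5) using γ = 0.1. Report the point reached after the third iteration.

(0.032, 0.004)

∇h = (12u, 12v)
(u₁, v₁) = (-4, -0.5) − 0.1·(-48, -6) = (0.8, 0.1)
(u₂, v₂) = (0.8, 0.1) − 0.1·(9.6, 1.2) = (-0.16, -0.02)
(u₃, v₃) = (-0.16, -0.02) − 0.1·(-1.92, -0.24) = (0.032, 0.004)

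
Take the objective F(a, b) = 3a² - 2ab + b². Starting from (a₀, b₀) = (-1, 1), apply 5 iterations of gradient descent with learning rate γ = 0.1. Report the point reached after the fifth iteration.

(0.1072, 0.26976)

∇F = (6a - 2b, -2a + 2b)
(a₁, b₁) = (-1, 1) − 0.1·(-8, 4) = (-0.2, 0.6)
(a₂, b₂) = (-0.2, 0.6) − 0.1·(-2.4, 1.6) = (0.04, 0.44)
(a₃, b₃) = (0.04, 0.44) − 0.1·(-0.64, 0.8) = (0.104, 0.36)
(a₄, b₄) = (0.104, 0.36) − 0.1·(-0.096, 0.512) = (0.1136, 0.3088)
(a₅, b₅) = (0.1136, 0.3088) − 0.1·(0.064, 0.3904) = (0.1072, 0.26976)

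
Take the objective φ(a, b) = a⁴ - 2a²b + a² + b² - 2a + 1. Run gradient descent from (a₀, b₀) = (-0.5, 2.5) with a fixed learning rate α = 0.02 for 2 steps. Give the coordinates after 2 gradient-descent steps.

∇φ = (4a³ - 4ab + 2a - 2, -2a² + 2b)
Step 1: at (-0.5, 2.5), ∇φ = (1.5, 4.5) → (-0.5, 2.5) − 0.02·(1.5, 4.5) = (-0.53, 2.41)
Step 2: at (-0.53, 2.41), ∇φ = (1.453692, 4.2582) → (-0.53, 2.41) − 0.02·(1.453692, 4.2582) = (-0.55907384, 2.324836)

(-0.55907384, 2.324836)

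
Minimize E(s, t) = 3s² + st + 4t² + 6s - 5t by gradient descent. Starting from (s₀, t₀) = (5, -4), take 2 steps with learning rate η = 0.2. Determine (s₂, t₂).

∇E = (6s + t + 6, s + 8t - 5)
Step 1: at (5, -4), ∇E = (32, -32) → (5, -4) − 0.2·(32, -32) = (-1.4, 2.4)
Step 2: at (-1.4, 2.4), ∇E = (0, 12.8) → (-1.4, 2.4) − 0.2·(0, 12.8) = (-1.4, -0.16)

(-1.4, -0.16)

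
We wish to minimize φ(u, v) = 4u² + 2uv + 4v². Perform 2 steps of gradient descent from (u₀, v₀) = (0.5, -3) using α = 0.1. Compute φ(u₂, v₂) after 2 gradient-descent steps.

0.4704

∇φ = (8u + 2v, 2u + 8v)
(u₁, v₁) = (0.5, -3) − 0.1·(-2, -23) = (0.7, -0.7)
(u₂, v₂) = (0.7, -0.7) − 0.1·(4.2, -4.2) = (0.28, -0.28)
φ(0.28, -0.28) = 0.4704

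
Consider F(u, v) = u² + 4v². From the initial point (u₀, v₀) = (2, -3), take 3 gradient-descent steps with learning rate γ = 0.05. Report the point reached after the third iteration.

∇F = (2u, 8v)
Step 1: at (2, -3), ∇F = (4, -24) → (2, -3) − 0.05·(4, -24) = (1.8, -1.8)
Step 2: at (1.8, -1.8), ∇F = (3.6, -14.4) → (1.8, -1.8) − 0.05·(3.6, -14.4) = (1.62, -1.08)
Step 3: at (1.62, -1.08), ∇F = (3.24, -8.64) → (1.62, -1.08) − 0.05·(3.24, -8.64) = (1.458, -0.648)

(1.458, -0.648)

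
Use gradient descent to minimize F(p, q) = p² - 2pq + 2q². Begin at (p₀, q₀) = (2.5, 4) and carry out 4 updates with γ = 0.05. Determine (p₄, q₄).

∇F = (2p - 2q, -2p + 4q)
(p₁, q₁) = (2.5, 4) − 0.05·(-3, 11) = (2.65, 3.45)
(p₂, q₂) = (2.65, 3.45) − 0.05·(-1.6, 8.5) = (2.73, 3.025)
(p₃, q₃) = (2.73, 3.025) − 0.05·(-0.59, 6.64) = (2.7595, 2.693)
(p₄, q₄) = (2.7595, 2.693) − 0.05·(0.133, 5.253) = (2.75285, 2.43035)

(2.75285, 2.43035)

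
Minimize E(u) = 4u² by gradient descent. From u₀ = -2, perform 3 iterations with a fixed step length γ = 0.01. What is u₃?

-1.557376

E′(u) = 8u
Step 1: E′(-2) = -16; u₁ = -2 − 0.01·(-16) = -1.84
Step 2: E′(-1.84) = -14.72; u₂ = -1.84 − 0.01·(-14.72) = -1.6928
Step 3: E′(-1.6928) = -13.5424; u₃ = -1.6928 − 0.01·(-13.5424) = -1.557376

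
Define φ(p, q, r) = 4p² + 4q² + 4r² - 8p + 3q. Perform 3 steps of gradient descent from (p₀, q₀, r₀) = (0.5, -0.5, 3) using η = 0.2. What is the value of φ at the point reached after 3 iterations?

-2.833312

∇φ = (8p - 8, 8q + 3, 8r)
Step 1: at (0.5, -0.5, 3), ∇φ = (-4, -1, 24) → (0.5, -0.5, 3) − 0.2·(-4, -1, 24) = (1.3, -0.3, -1.8)
Step 2: at (1.3, -0.3, -1.8), ∇φ = (2.4, 0.6, -14.4) → (1.3, -0.3, -1.8) − 0.2·(2.4, 0.6, -14.4) = (0.82, -0.42, 1.08)
Step 3: at (0.82, -0.42, 1.08), ∇φ = (-1.44, -0.36, 8.64) → (0.82, -0.42, 1.08) − 0.2·(-1.44, -0.36, 8.64) = (1.108, -0.348, -0.648)
φ(1.108, -0.348, -0.648) = -2.833312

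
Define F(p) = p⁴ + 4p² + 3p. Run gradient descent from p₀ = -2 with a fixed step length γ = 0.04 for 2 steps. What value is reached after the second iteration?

-0.25472

F′(p) = 4p³ + 8p + 3
Step 1: F′(-2) = -45; p₁ = -2 − 0.04·(-45) = -0.2
Step 2: F′(-0.2) = 1.368; p₂ = -0.2 − 0.04·1.368 = -0.25472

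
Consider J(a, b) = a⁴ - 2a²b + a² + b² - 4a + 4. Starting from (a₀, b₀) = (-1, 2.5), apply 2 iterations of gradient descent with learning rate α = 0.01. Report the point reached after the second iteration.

(-0.9988, 2.4406)

∇J = (4a³ - 4ab + 2a - 4, -2a² + 2b)
Step 1: at (-1, 2.5), ∇J = (0, 3) → (-1, 2.5) − 0.01·(0, 3) = (-1, 2.47)
Step 2: at (-1, 2.47), ∇J = (-0.12, 2.94) → (-1, 2.47) − 0.01·(-0.12, 2.94) = (-0.9988, 2.4406)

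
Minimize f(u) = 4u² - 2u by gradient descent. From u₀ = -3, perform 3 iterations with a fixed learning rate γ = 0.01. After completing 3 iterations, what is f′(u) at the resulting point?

f′(u) = 8u - 2
Step 1: f′(-3) = -26; u₁ = -3 − 0.01·(-26) = -2.74
Step 2: f′(-2.74) = -23.92; u₂ = -2.74 − 0.01·(-23.92) = -2.5008
Step 3: f′(-2.5008) = -22.0064; u₃ = -2.5008 − 0.01·(-22.0064) = -2.280736
f′(u) at (-2.280736) = -20.245888

-20.245888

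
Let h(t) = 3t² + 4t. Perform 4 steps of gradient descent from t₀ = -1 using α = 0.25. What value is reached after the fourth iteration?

-0.6875

h′(t) = 6t + 4
Step 1: h′(-1) = -2; t₁ = -1 − 0.25·(-2) = -0.5
Step 2: h′(-0.5) = 1; t₂ = -0.5 − 0.25·1 = -0.75
Step 3: h′(-0.75) = -0.5; t₃ = -0.75 − 0.25·(-0.5) = -0.625
Step 4: h′(-0.625) = 0.25; t₄ = -0.625 − 0.25·0.25 = -0.6875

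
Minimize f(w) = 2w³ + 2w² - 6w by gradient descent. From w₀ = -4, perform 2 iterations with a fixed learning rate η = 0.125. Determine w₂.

f′(w) = 6w² + 4w - 6
w₁ = -4 − 0.125·74 = -13.25
w₂ = -13.25 − 0.125·994.375 = -137.546875

-137.546875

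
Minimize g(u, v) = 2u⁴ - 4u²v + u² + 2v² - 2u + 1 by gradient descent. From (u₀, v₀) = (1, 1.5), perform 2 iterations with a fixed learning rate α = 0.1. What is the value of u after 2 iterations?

0.5808

∇g = (8u³ - 8uv + 2u - 2, -4u² + 4v)
(u₁, v₁) = (1, 1.5) − 0.1·(-4, 2) = (1.4, 1.3)
(u₂, v₂) = (1.4, 1.3) − 0.1·(8.192, -2.64) = (0.5808, 1.564)
u = 0.5808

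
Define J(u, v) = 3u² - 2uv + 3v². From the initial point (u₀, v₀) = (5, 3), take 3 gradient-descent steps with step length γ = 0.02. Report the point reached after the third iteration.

∇J = (6u - 2v, -2u + 6v)
Step 1: at (5, 3), ∇J = (24, 8) → (5, 3) − 0.02·(24, 8) = (4.52, 2.84)
Step 2: at (4.52, 2.84), ∇J = (21.44, 8) → (4.52, 2.84) − 0.02·(21.44, 8) = (4.0912, 2.68)
Step 3: at (4.0912, 2.68), ∇J = (19.1872, 7.8976) → (4.0912, 2.68) − 0.02·(19.1872, 7.8976) = (3.707456, 2.522048)

(3.707456, 2.522048)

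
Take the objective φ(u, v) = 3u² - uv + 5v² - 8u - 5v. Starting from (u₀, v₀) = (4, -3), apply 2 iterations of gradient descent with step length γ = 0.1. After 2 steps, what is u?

∇φ = (6u - v - 8, -u + 10v - 5)
(u₁, v₁) = (4, -3) − 0.1·(19, -39) = (2.1, 0.9)
(u₂, v₂) = (2.1, 0.9) − 0.1·(3.7, 1.9) = (1.73, 0.71)
u = 1.73

1.73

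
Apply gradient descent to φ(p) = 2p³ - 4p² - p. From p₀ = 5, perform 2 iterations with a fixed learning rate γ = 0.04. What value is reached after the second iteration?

φ′(p) = 6p² - 8p - 1
Step 1: φ′(5) = 109; p₁ = 5 − 0.04·109 = 0.64
Step 2: φ′(0.64) = -3.6624; p₂ = 0.64 − 0.04·(-3.6624) = 0.786496

0.786496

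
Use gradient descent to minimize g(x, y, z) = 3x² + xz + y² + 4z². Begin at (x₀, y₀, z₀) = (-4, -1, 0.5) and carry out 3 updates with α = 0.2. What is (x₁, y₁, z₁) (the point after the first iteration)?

∇g = (6x + z, 2y, x + 8z)
Step 1: at (-4, -1, 0.5), ∇g = (-23.5, -2, 0) → (-4, -1, 0.5) − 0.2·(-23.5, -2, 0) = (0.7, -0.6, 0.5)

(0.7, -0.6, 0.5)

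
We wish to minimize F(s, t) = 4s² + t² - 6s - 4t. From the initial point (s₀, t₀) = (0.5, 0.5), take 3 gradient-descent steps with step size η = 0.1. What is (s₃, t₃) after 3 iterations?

∇F = (8s - 6, 2t - 4)
(s₁, t₁) = (0.5, 0.5) − 0.1·(-2, -3) = (0.7, 0.8)
(s₂, t₂) = (0.7, 0.8) − 0.1·(-0.4, -2.4) = (0.74, 1.04)
(s₃, t₃) = (0.74, 1.04) − 0.1·(-0.08, -1.92) = (0.748, 1.232)

(0.748, 1.232)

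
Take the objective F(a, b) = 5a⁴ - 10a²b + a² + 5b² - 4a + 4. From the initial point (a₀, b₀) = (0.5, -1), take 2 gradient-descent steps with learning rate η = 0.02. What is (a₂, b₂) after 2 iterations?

(0.2726836, -0.58078)

∇F = (20a³ - 20ab + 2a - 4, -10a² + 10b)
(a₁, b₁) = (0.5, -1) − 0.02·(9.5, -12.5) = (0.31, -0.75)
(a₂, b₂) = (0.31, -0.75) − 0.02·(1.86582, -8.461) = (0.2726836, -0.58078)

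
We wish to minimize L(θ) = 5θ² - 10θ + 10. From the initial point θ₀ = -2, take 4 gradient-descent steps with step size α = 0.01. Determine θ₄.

L′(θ) = 10θ - 10
Step 1: L′(-2) = -30; θ₁ = -2 − 0.01·(-30) = -1.7
Step 2: L′(-1.7) = -27; θ₂ = -1.7 − 0.01·(-27) = -1.43
Step 3: L′(-1.43) = -24.3; θ₃ = -1.43 − 0.01·(-24.3) = -1.187
Step 4: L′(-1.187) = -21.87; θ₄ = -1.187 − 0.01·(-21.87) = -0.9683

-0.9683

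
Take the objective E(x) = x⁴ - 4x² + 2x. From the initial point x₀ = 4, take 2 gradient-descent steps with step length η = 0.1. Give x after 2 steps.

2540.2624

E′(x) = 4x³ - 8x + 2
Step 1: E′(4) = 226; x₁ = 4 − 0.1·226 = -18.6
Step 2: E′(-18.6) = -25588.624; x₂ = -18.6 − 0.1·(-25588.624) = 2540.2624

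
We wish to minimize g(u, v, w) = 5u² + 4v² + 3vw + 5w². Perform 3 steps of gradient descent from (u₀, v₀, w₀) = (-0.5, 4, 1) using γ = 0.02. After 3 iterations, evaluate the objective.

∇g = (10u, 8v + 3w, 3v + 10w)
Step 1: at (-0.5, 4, 1), ∇g = (-5, 35, 22) → (-0.5, 4, 1) − 0.02·(-5, 35, 22) = (-0.4, 3.3, 0.56)
Step 2: at (-0.4, 3.3, 0.56), ∇g = (-4, 28.08, 15.5) → (-0.4, 3.3, 0.56) − 0.02·(-4, 28.08, 15.5) = (-0.32, 2.7384, 0.25)
Step 3: at (-0.32, 2.7384, 0.25), ∇g = (-3.2, 22.6572, 10.7152) → (-0.32, 2.7384, 0.25) − 0.02·(-3.2, 22.6572, 10.7152) = (-0.256, 2.285256, 0.035696)
g(-0.256, 2.285256, 0.035696) = 21.468354458752

21.468354458752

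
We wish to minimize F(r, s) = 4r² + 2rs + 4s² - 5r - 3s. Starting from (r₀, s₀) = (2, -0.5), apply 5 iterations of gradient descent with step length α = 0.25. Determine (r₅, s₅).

∇F = (8r + 2s - 5, 2r + 8s - 3)
(r₁, s₁) = (2, -0.5) − 0.25·(10, -3) = (-0.5, 0.25)
(r₂, s₂) = (-0.5, 0.25) − 0.25·(-8.5, -2) = (1.625, 0.75)
(r₃, s₃) = (1.625, 0.75) − 0.25·(9.5, 6.25) = (-0.75, -0.8125)
(r₄, s₄) = (-0.75, -0.8125) − 0.25·(-12.625, -11) = (2.40625, 1.9375)
(r₅, s₅) = (2.40625, 1.9375) − 0.25·(18.125, 17.3125) = (-2.125, -2.390625)

(-2.125, -2.390625)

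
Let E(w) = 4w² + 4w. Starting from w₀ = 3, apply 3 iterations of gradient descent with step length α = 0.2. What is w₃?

-1.256

E′(w) = 8w + 4
w₁ = 3 − 0.2·28 = -2.6
w₂ = -2.6 − 0.2·(-16.8) = 0.76
w₃ = 0.76 − 0.2·10.08 = -1.256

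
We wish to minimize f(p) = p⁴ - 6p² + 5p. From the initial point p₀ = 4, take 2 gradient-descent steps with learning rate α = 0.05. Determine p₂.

47.925925

f′(p) = 4p³ - 12p + 5
Step 1: f′(4) = 213; p₁ = 4 − 0.05·213 = -6.65
Step 2: f′(-6.65) = -1091.5185; p₂ = -6.65 − 0.05·(-1091.5185) = 47.925925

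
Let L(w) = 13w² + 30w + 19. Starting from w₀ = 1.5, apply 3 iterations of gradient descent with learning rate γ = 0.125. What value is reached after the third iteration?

-31.3828125

L′(w) = 26w + 30
Step 1: L′(1.5) = 69; w₁ = 1.5 − 0.125·69 = -7.125
Step 2: L′(-7.125) = -155.25; w₂ = -7.125 − 0.125·(-155.25) = 12.28125
Step 3: L′(12.28125) = 349.3125; w₃ = 12.28125 − 0.125·349.3125 = -31.3828125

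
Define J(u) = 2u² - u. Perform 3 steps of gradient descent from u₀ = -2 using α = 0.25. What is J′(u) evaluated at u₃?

J′(u) = 4u - 1
u₁ = -2 − 0.25·(-9) = 0.25
u₂ = 0.25 − 0.25·0 = 0.25
u₃ = 0.25 − 0.25·0 = 0.25
J′(u) at (0.25) = 0

0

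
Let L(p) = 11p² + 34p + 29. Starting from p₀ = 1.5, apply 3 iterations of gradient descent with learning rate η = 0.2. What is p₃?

-121.244

L′(p) = 22p + 34
p₁ = 1.5 − 0.2·67 = -11.9
p₂ = -11.9 − 0.2·(-227.8) = 33.66
p₃ = 33.66 − 0.2·774.52 = -121.244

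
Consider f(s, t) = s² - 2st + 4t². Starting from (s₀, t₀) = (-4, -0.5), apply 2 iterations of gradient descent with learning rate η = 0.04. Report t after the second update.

∇f = (2s - 2t, -2s + 8t)
(s₁, t₁) = (-4, -0.5) − 0.04·(-7, 4) = (-3.72, -0.66)
(s₂, t₂) = (-3.72, -0.66) − 0.04·(-6.12, 2.16) = (-3.4752, -0.7464)
t = -0.7464

-0.7464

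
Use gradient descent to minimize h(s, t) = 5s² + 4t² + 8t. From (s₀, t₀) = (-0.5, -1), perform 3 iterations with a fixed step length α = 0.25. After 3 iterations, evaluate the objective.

10.23828125

∇h = (10s, 8t + 8)
(s₁, t₁) = (-0.5, -1) − 0.25·(-5, 0) = (0.75, -1)
(s₂, t₂) = (0.75, -1) − 0.25·(7.5, 0) = (-1.125, -1)
(s₃, t₃) = (-1.125, -1) − 0.25·(-11.25, 0) = (1.6875, -1)
h(1.6875, -1) = 10.23828125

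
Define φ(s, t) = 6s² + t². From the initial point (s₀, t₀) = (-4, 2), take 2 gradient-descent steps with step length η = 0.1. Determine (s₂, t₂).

∇φ = (12s, 2t)
Step 1: at (-4, 2), ∇φ = (-48, 4) → (-4, 2) − 0.1·(-48, 4) = (0.8, 1.6)
Step 2: at (0.8, 1.6), ∇φ = (9.6, 3.2) → (0.8, 1.6) − 0.1·(9.6, 3.2) = (-0.16, 1.28)

(-0.16, 1.28)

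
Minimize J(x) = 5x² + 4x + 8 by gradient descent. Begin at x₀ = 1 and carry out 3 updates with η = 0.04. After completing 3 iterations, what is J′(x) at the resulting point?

3.024

J′(x) = 10x + 4
x₁ = 1 − 0.04·14 = 0.44
x₂ = 0.44 − 0.04·8.4 = 0.104
x₃ = 0.104 − 0.04·5.04 = -0.0976
J′(x) at (-0.0976) = 3.024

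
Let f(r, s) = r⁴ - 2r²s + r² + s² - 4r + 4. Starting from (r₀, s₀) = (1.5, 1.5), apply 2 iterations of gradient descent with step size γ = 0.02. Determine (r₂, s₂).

(1.39389544, 1.550596)

∇f = (4r³ - 4rs + 2r - 4, -2r² + 2s)
(r₁, s₁) = (1.5, 1.5) − 0.02·(3.5, -1.5) = (1.43, 1.53)
(r₂, s₂) = (1.43, 1.53) − 0.02·(1.805228, -1.0298) = (1.39389544, 1.550596)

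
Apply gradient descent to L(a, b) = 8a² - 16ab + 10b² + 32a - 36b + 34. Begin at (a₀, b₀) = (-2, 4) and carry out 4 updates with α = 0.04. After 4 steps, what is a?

-0.35602944

∇L = (16a - 16b + 32, -16a + 20b - 36)
(a₁, b₁) = (-2, 4) − 0.04·(-64, 76) = (0.56, 0.96)
(a₂, b₂) = (0.56, 0.96) − 0.04·(25.6, -25.76) = (-0.464, 1.9904)
(a₃, b₃) = (-0.464, 1.9904) − 0.04·(-7.2704, 11.232) = (-0.173184, 1.54112)
(a₄, b₄) = (-0.173184, 1.54112) − 0.04·(4.571136, -2.406656) = (-0.35602944, 1.63738624)
a = -0.35602944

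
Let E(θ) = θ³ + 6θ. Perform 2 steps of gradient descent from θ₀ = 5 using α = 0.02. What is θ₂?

2.574536

E′(θ) = 3θ² + 6
θ₁ = 5 − 0.02·81 = 3.38
θ₂ = 3.38 − 0.02·40.2732 = 2.574536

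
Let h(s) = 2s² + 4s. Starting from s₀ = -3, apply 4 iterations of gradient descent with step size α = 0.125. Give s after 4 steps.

h′(s) = 4s + 4
Step 1: h′(-3) = -8; s₁ = -3 − 0.125·(-8) = -2
Step 2: h′(-2) = -4; s₂ = -2 − 0.125·(-4) = -1.5
Step 3: h′(-1.5) = -2; s₃ = -1.5 − 0.125·(-2) = -1.25
Step 4: h′(-1.25) = -1; s₄ = -1.25 − 0.125·(-1) = -1.125

-1.125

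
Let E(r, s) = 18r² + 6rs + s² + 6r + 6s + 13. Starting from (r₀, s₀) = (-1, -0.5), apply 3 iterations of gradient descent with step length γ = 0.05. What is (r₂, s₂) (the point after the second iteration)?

∇E = (36r + 6s + 6, 6r + 2s + 6)
(r₁, s₁) = (-1, -0.5) − 0.05·(-33, -1) = (0.65, -0.45)
(r₂, s₂) = (0.65, -0.45) − 0.05·(26.7, 9) = (-0.685, -0.9)

(-0.685, -0.9)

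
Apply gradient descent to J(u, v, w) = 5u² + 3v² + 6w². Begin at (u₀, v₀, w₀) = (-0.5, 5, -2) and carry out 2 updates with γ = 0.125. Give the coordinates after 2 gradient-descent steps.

(-0.03125, 0.3125, -0.5)

∇J = (10u, 6v, 12w)
Step 1: at (-0.5, 5, -2), ∇J = (-5, 30, -24) → (-0.5, 5, -2) − 0.125·(-5, 30, -24) = (0.125, 1.25, 1)
Step 2: at (0.125, 1.25, 1), ∇J = (1.25, 7.5, 12) → (0.125, 1.25, 1) − 0.125·(1.25, 7.5, 12) = (-0.03125, 0.3125, -0.5)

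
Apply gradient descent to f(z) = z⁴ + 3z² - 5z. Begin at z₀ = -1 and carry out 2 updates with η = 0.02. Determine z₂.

f′(z) = 4z³ + 6z - 5
z₁ = -1 − 0.02·(-15) = -0.7
z₂ = -0.7 − 0.02·(-10.572) = -0.48856

-0.48856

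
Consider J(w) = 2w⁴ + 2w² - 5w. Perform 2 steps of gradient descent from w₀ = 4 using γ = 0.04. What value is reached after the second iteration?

J′(w) = 8w³ + 4w - 5
Step 1: J′(4) = 523; w₁ = 4 − 0.04·523 = -16.92
Step 2: J′(-16.92) = -38824.407104; w₂ = -16.92 − 0.04·(-38824.407104) = 1536.05628416

1536.05628416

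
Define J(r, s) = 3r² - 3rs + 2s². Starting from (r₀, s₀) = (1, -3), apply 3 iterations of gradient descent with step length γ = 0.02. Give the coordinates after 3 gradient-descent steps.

∇J = (6r - 3s, -3r + 4s)
(r₁, s₁) = (1, -3) − 0.02·(15, -15) = (0.7, -2.7)
(r₂, s₂) = (0.7, -2.7) − 0.02·(12.3, -12.9) = (0.454, -2.442)
(r₃, s₃) = (0.454, -2.442) − 0.02·(10.05, -11.13) = (0.253, -2.2194)

(0.253, -2.2194)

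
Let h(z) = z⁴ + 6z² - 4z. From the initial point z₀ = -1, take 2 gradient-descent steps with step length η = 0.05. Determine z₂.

0.2

h′(z) = 4z³ + 12z - 4
Step 1: h′(-1) = -20; z₁ = -1 − 0.05·(-20) = 0
Step 2: h′(0) = -4; z₂ = 0 − 0.05·(-4) = 0.2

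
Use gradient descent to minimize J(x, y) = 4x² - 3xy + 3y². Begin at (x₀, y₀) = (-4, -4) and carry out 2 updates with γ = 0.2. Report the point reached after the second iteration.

(-0.96, 0.32)

∇J = (8x - 3y, -3x + 6y)
(x₁, y₁) = (-4, -4) − 0.2·(-20, -12) = (0, -1.6)
(x₂, y₂) = (0, -1.6) − 0.2·(4.8, -9.6) = (-0.96, 0.32)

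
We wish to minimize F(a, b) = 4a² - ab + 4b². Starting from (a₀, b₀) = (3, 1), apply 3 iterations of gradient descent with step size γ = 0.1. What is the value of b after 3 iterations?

0.053

∇F = (8a - b, -a + 8b)
Step 1: at (3, 1), ∇F = (23, 5) → (3, 1) − 0.1·(23, 5) = (0.7, 0.5)
Step 2: at (0.7, 0.5), ∇F = (5.1, 3.3) → (0.7, 0.5) − 0.1·(5.1, 3.3) = (0.19, 0.17)
Step 3: at (0.19, 0.17), ∇F = (1.35, 1.17) → (0.19, 0.17) − 0.1·(1.35, 1.17) = (0.055, 0.053)
b = 0.053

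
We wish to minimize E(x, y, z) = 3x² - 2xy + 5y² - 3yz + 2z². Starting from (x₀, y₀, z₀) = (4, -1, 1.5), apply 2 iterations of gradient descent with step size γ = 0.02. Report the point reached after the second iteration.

∇E = (6x - 2y, -2x + 10y - 3z, -3y + 4z)
Step 1: at (4, -1, 1.5), ∇E = (26, -22.5, 9) → (4, -1, 1.5) − 0.02·(26, -22.5, 9) = (3.48, -0.55, 1.32)
Step 2: at (3.48, -0.55, 1.32), ∇E = (21.98, -16.42, 6.93) → (3.48, -0.55, 1.32) − 0.02·(21.98, -16.42, 6.93) = (3.0404, -0.2216, 1.1814)

(3.0404, -0.2216, 1.1814)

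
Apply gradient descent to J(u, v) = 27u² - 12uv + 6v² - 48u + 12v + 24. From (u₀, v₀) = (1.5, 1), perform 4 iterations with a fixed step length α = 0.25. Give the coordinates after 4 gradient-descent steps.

∇J = (54u - 12v - 48, -12u + 12v + 12)
Step 1: at (1.5, 1), ∇J = (21, 6) → (1.5, 1) − 0.25·(21, 6) = (-3.75, -0.5)
Step 2: at (-3.75, -0.5), ∇J = (-244.5, 51) → (-3.75, -0.5) − 0.25·(-244.5, 51) = (57.375, -13.25)
Step 3: at (57.375, -13.25), ∇J = (3209.25, -835.5) → (57.375, -13.25) − 0.25·(3209.25, -835.5) = (-744.9375, 195.625)
Step 4: at (-744.9375, 195.625), ∇J = (-42622.125, 11298.75) → (-744.9375, 195.625) − 0.25·(-42622.125, 11298.75) = (9910.59375, -2629.0625)

(9910.59375, -2629.0625)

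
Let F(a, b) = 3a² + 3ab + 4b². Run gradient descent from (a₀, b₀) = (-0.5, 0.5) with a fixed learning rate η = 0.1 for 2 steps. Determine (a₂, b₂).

∇F = (6a + 3b, 3a + 8b)
Step 1: at (-0.5, 0.5), ∇F = (-1.5, 2.5) → (-0.5, 0.5) − 0.1·(-1.5, 2.5) = (-0.35, 0.25)
Step 2: at (-0.35, 0.25), ∇F = (-1.35, 0.95) → (-0.35, 0.25) − 0.1·(-1.35, 0.95) = (-0.215, 0.155)

(-0.215, 0.155)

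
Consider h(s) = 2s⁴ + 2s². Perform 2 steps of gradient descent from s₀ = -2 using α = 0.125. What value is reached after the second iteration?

h′(s) = 8s³ + 4s
Step 1: h′(-2) = -72; s₁ = -2 − 0.125·(-72) = 7
Step 2: h′(7) = 2772; s₂ = 7 − 0.125·2772 = -339.5

-339.5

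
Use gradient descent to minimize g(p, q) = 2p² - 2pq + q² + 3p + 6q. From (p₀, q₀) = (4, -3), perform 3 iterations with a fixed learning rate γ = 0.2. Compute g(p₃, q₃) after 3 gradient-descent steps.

-19.527296

∇g = (4p - 2q + 3, -2p + 2q + 6)
Step 1: at (4, -3), ∇g = (25, -8) → (4, -3) − 0.2·(25, -8) = (-1, -1.4)
Step 2: at (-1, -1.4), ∇g = (1.8, 5.2) → (-1, -1.4) − 0.2·(1.8, 5.2) = (-1.36, -2.44)
Step 3: at (-1.36, -2.44), ∇g = (2.44, 3.84) → (-1.36, -2.44) − 0.2·(2.44, 3.84) = (-1.848, -3.208)
g(-1.848, -3.208) = -19.527296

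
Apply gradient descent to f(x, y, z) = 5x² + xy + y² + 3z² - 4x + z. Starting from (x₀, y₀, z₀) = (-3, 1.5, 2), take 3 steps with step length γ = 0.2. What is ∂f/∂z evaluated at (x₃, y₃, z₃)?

-0.104

∇f = (10x + y - 4, x + 2y, 6z + 1)
(x₁, y₁, z₁) = (-3, 1.5, 2) − 0.2·(-32.5, 0, 13) = (3.5, 1.5, -0.6)
(x₂, y₂, z₂) = (3.5, 1.5, -0.6) − 0.2·(32.5, 6.5, -2.6) = (-3, 0.2, -0.08)
(x₃, y₃, z₃) = (-3, 0.2, -0.08) − 0.2·(-33.8, -2.6, 0.52) = (3.76, 0.72, -0.184)
∂f/∂z at (3.76, 0.72, -0.184) = -0.104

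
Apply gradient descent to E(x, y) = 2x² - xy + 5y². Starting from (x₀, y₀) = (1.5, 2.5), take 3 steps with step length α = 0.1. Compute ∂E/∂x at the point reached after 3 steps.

1.6675

∇E = (4x - y, -x + 10y)
Step 1: at (1.5, 2.5), ∇E = (3.5, 23.5) → (1.5, 2.5) − 0.1·(3.5, 23.5) = (1.15, 0.15)
Step 2: at (1.15, 0.15), ∇E = (4.45, 0.35) → (1.15, 0.15) − 0.1·(4.45, 0.35) = (0.705, 0.115)
Step 3: at (0.705, 0.115), ∇E = (2.705, 0.445) → (0.705, 0.115) − 0.1·(2.705, 0.445) = (0.4345, 0.0705)
∂E/∂x at (0.4345, 0.0705) = 1.6675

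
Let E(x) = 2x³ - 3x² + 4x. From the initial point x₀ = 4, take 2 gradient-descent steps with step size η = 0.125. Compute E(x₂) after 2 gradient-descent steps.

E′(x) = 6x² - 6x + 4
x₁ = 4 − 0.125·76 = -5.5
x₂ = -5.5 − 0.125·218.5 = -32.8125
E(-32.8125) = -74017.05322265625

-74017.05322265625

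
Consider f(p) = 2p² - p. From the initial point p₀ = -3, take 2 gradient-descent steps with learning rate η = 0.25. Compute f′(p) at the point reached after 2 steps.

f′(p) = 4p - 1
p₁ = -3 − 0.25·(-13) = 0.25
p₂ = 0.25 − 0.25·0 = 0.25
f′(p) at (0.25) = 0

0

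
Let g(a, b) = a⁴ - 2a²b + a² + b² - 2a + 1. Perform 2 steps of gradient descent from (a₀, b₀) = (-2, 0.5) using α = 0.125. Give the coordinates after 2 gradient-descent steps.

∇g = (4a³ - 4ab + 2a - 2, -2a² + 2b)
(a₁, b₁) = (-2, 0.5) − 0.125·(-34, -7) = (2.25, 1.375)
(a₂, b₂) = (2.25, 1.375) − 0.125·(35.6875, -7.375) = (-2.2109375, 2.296875)

(-2.2109375, 2.296875)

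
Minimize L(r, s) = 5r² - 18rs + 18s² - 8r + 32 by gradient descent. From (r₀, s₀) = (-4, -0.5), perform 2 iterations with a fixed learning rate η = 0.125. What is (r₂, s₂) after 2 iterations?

(-15.53125, 27.34375)

∇L = (10r - 18s - 8, -18r + 36s)
Step 1: at (-4, -0.5), ∇L = (-39, 54) → (-4, -0.5) − 0.125·(-39, 54) = (0.875, -7.25)
Step 2: at (0.875, -7.25), ∇L = (131.25, -276.75) → (0.875, -7.25) − 0.125·(131.25, -276.75) = (-15.53125, 27.34375)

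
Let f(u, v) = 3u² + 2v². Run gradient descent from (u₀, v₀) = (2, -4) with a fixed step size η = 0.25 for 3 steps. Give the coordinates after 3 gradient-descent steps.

(-0.25, 0)

∇f = (6u, 4v)
Step 1: at (2, -4), ∇f = (12, -16) → (2, -4) − 0.25·(12, -16) = (-1, 0)
Step 2: at (-1, 0), ∇f = (-6, 0) → (-1, 0) − 0.25·(-6, 0) = (0.5, 0)
Step 3: at (0.5, 0), ∇f = (3, 0) → (0.5, 0) − 0.25·(3, 0) = (-0.25, 0)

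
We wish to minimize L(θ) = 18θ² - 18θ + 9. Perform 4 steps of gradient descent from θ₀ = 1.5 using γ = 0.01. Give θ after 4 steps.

0.66777216

L′(θ) = 36θ - 18
θ₁ = 1.5 − 0.01·36 = 1.14
θ₂ = 1.14 − 0.01·23.04 = 0.9096
θ₃ = 0.9096 − 0.01·14.7456 = 0.762144
θ₄ = 0.762144 − 0.01·9.437184 = 0.66777216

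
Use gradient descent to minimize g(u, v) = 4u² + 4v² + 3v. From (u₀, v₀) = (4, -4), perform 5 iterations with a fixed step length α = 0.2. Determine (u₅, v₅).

(-0.31104, -0.09312)

∇g = (8u, 8v + 3)
(u₁, v₁) = (4, -4) − 0.2·(32, -29) = (-2.4, 1.8)
(u₂, v₂) = (-2.4, 1.8) − 0.2·(-19.2, 17.4) = (1.44, -1.68)
(u₃, v₃) = (1.44, -1.68) − 0.2·(11.52, -10.44) = (-0.864, 0.408)
(u₄, v₄) = (-0.864, 0.408) − 0.2·(-6.912, 6.264) = (0.5184, -0.8448)
(u₅, v₅) = (0.5184, -0.8448) − 0.2·(4.1472, -3.7584) = (-0.31104, -0.09312)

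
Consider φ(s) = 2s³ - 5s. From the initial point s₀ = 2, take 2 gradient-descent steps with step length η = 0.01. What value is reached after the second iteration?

φ′(s) = 6s² - 5
s₁ = 2 − 0.01·19 = 1.81
s₂ = 1.81 − 0.01·14.6566 = 1.663434

1.663434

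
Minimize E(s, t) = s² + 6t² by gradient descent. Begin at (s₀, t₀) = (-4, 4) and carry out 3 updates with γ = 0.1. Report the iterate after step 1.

(-3.2, -0.8)

∇E = (2s, 12t)
Step 1: at (-4, 4), ∇E = (-8, 48) → (-4, 4) − 0.1·(-8, 48) = (-3.2, -0.8)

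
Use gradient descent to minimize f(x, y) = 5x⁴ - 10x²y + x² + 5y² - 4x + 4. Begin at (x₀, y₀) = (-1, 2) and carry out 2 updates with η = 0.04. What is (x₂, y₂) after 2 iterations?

(-0.2348672, 1.93344)

∇f = (20x³ - 20xy + 2x - 4, -10x² + 10y)
Step 1: at (-1, 2), ∇f = (14, 10) → (-1, 2) − 0.04·(14, 10) = (-1.56, 1.6)
Step 2: at (-1.56, 1.6), ∇f = (-33.12832, -8.336) → (-1.56, 1.6) − 0.04·(-33.12832, -8.336) = (-0.2348672, 1.93344)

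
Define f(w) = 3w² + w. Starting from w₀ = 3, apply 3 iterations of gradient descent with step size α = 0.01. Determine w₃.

f′(w) = 6w + 1
w₁ = 3 − 0.01·19 = 2.81
w₂ = 2.81 − 0.01·17.86 = 2.6314
w₃ = 2.6314 − 0.01·16.7884 = 2.463516

2.463516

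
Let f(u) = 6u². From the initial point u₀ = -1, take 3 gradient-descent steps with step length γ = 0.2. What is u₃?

f′(u) = 12u
u₁ = -1 − 0.2·(-12) = 1.4
u₂ = 1.4 − 0.2·16.8 = -1.96
u₃ = -1.96 − 0.2·(-23.52) = 2.744

2.744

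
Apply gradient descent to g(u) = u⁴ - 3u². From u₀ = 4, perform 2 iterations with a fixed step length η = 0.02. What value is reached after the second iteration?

-0.69582848

g′(u) = 4u³ - 6u
u₁ = 4 − 0.02·232 = -0.64
u₂ = -0.64 − 0.02·2.791424 = -0.69582848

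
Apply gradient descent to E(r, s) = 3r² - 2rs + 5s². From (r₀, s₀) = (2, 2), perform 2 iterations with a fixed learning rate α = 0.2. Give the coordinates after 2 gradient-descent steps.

(-0.56, 1.36)

∇E = (6r - 2s, -2r + 10s)
(r₁, s₁) = (2, 2) − 0.2·(8, 16) = (0.4, -1.2)
(r₂, s₂) = (0.4, -1.2) − 0.2·(4.8, -12.8) = (-0.56, 1.36)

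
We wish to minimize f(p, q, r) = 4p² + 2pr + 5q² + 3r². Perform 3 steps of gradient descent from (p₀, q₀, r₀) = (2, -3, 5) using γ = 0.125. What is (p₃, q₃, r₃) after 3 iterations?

(-0.125, 0.046875, 0.171875)

∇f = (8p + 2r, 10q, 2p + 6r)
(p₁, q₁, r₁) = (2, -3, 5) − 0.125·(26, -30, 34) = (-1.25, 0.75, 0.75)
(p₂, q₂, r₂) = (-1.25, 0.75, 0.75) − 0.125·(-8.5, 7.5, 2) = (-0.1875, -0.1875, 0.5)
(p₃, q₃, r₃) = (-0.1875, -0.1875, 0.5) − 0.125·(-0.5, -1.875, 2.625) = (-0.125, 0.046875, 0.171875)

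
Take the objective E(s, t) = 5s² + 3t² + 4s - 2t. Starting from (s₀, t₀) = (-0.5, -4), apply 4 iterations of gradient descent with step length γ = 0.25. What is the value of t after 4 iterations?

0.0625

∇E = (10s + 4, 6t - 2)
Step 1: at (-0.5, -4), ∇E = (-1, -26) → (-0.5, -4) − 0.25·(-1, -26) = (-0.25, 2.5)
Step 2: at (-0.25, 2.5), ∇E = (1.5, 13) → (-0.25, 2.5) − 0.25·(1.5, 13) = (-0.625, -0.75)
Step 3: at (-0.625, -0.75), ∇E = (-2.25, -6.5) → (-0.625, -0.75) − 0.25·(-2.25, -6.5) = (-0.0625, 0.875)
Step 4: at (-0.0625, 0.875), ∇E = (3.375, 3.25) → (-0.0625, 0.875) − 0.25·(3.375, 3.25) = (-0.90625, 0.0625)
t = 0.0625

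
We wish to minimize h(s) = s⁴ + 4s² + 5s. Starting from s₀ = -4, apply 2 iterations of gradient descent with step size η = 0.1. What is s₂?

-5735.2028

h′(s) = 4s³ + 8s + 5
Step 1: h′(-4) = -283; s₁ = -4 − 0.1·(-283) = 24.3
Step 2: h′(24.3) = 57595.028; s₂ = 24.3 − 0.1·57595.028 = -5735.2028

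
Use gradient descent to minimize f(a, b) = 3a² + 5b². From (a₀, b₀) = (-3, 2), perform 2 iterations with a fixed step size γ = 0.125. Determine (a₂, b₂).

∇f = (6a, 10b)
(a₁, b₁) = (-3, 2) − 0.125·(-18, 20) = (-0.75, -0.5)
(a₂, b₂) = (-0.75, -0.5) − 0.125·(-4.5, -5) = (-0.1875, 0.125)

(-0.1875, 0.125)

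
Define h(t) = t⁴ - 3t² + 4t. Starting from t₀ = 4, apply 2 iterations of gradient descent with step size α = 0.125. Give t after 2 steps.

h′(t) = 4t³ - 6t + 4
Step 1: h′(4) = 236; t₁ = 4 − 0.125·236 = -25.5
Step 2: h′(-25.5) = -66168.5; t₂ = -25.5 − 0.125·(-66168.5) = 8245.5625

8245.5625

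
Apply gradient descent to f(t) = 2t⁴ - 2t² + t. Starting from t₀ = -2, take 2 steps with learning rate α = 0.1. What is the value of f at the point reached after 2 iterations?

1512900.125

f′(t) = 8t³ - 4t + 1
t₁ = -2 − 0.1·(-55) = 3.5
t₂ = 3.5 − 0.1·330 = -29.5
f(-29.5) = 1512900.125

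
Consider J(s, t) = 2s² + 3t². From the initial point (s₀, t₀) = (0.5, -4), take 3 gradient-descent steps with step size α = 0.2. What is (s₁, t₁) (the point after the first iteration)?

∇J = (4s, 6t)
Step 1: at (0.5, -4), ∇J = (2, -24) → (0.5, -4) − 0.2·(2, -24) = (0.1, 0.8)

(0.1, 0.8)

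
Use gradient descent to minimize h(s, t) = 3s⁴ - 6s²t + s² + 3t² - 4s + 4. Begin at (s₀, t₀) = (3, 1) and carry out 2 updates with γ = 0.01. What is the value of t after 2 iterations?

∇h = (12s³ - 12st + 2s - 4, -6s² + 6t)
Step 1: at (3, 1), ∇h = (290, -48) → (3, 1) − 0.01·(290, -48) = (0.1, 1.48)
Step 2: at (0.1, 1.48), ∇h = (-5.564, 8.82) → (0.1, 1.48) − 0.01·(-5.564, 8.82) = (0.15564, 1.3918)
t = 1.3918

1.3918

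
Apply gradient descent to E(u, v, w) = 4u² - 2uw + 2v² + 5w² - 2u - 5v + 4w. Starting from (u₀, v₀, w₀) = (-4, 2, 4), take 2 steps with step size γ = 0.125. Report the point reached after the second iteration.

(-0.375, 1.4375, 0.4375)

∇E = (8u - 2w - 2, 4v - 5, -2u + 10w + 4)
Step 1: at (-4, 2, 4), ∇E = (-42, 3, 52) → (-4, 2, 4) − 0.125·(-42, 3, 52) = (1.25, 1.625, -2.5)
Step 2: at (1.25, 1.625, -2.5), ∇E = (13, 1.5, -23.5) → (1.25, 1.625, -2.5) − 0.125·(13, 1.5, -23.5) = (-0.375, 1.4375, 0.4375)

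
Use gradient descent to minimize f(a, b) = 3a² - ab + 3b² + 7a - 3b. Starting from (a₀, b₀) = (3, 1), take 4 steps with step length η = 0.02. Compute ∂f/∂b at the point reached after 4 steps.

∇f = (6a - b + 7, -a + 6b - 3)
Step 1: at (3, 1), ∇f = (24, 0) → (3, 1) − 0.02·(24, 0) = (2.52, 1)
Step 2: at (2.52, 1), ∇f = (21.12, 0.48) → (2.52, 1) − 0.02·(21.12, 0.48) = (2.0976, 0.9904)
Step 3: at (2.0976, 0.9904), ∇f = (18.5952, 0.8448) → (2.0976, 0.9904) − 0.02·(18.5952, 0.8448) = (1.725696, 0.973504)
Step 4: at (1.725696, 0.973504), ∇f = (16.380672, 1.115328) → (1.725696, 0.973504) − 0.02·(16.380672, 1.115328) = (1.39808256, 0.95119744)
∂f/∂b at (1.39808256, 0.95119744) = 1.30910208

1.30910208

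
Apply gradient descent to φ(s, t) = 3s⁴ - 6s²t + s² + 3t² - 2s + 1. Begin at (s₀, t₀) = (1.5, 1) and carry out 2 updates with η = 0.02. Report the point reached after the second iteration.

(1.05082552, 1.139308)

∇φ = (12s³ - 12st + 2s - 2, -6s² + 6t)
Step 1: at (1.5, 1), ∇φ = (23.5, -7.5) → (1.5, 1) − 0.02·(23.5, -7.5) = (1.03, 1.15)
Step 2: at (1.03, 1.15), ∇φ = (-1.041276, 0.5346) → (1.03, 1.15) − 0.02·(-1.041276, 0.5346) = (1.05082552, 1.139308)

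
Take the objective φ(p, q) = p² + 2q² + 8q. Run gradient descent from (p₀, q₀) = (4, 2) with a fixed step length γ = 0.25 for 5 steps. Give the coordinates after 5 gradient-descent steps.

∇φ = (2p, 4q + 8)
(p₁, q₁) = (4, 2) − 0.25·(8, 16) = (2, -2)
(p₂, q₂) = (2, -2) − 0.25·(4, 0) = (1, -2)
(p₃, q₃) = (1, -2) − 0.25·(2, 0) = (0.5, -2)
(p₄, q₄) = (0.5, -2) − 0.25·(1, 0) = (0.25, -2)
(p₅, q₅) = (0.25, -2) − 0.25·(0.5, 0) = (0.125, -2)

(0.125, -2)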